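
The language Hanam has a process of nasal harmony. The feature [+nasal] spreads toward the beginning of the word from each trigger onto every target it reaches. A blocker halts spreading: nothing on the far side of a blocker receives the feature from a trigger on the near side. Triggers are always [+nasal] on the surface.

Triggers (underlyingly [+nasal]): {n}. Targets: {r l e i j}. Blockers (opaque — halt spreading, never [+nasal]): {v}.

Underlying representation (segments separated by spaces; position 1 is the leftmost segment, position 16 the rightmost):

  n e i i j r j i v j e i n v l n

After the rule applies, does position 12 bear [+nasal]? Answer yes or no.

yes

From /n/ at 1 leftward: word edge.
From /n/ at 13 leftward: 12 /i/ → [+nasal]; 11 /e/ → [+nasal]; 10 /j/ → [+nasal]; 9 /v/ blocks.
From /n/ at 16 leftward: 15 /l/ → [+nasal]; 14 /v/ blocks.
Targets with no active source: positions 2 3 4 5 6 7 8 stay [-nasal].
[+nasal] positions on the surface: 1 10 11 12 13 15 16.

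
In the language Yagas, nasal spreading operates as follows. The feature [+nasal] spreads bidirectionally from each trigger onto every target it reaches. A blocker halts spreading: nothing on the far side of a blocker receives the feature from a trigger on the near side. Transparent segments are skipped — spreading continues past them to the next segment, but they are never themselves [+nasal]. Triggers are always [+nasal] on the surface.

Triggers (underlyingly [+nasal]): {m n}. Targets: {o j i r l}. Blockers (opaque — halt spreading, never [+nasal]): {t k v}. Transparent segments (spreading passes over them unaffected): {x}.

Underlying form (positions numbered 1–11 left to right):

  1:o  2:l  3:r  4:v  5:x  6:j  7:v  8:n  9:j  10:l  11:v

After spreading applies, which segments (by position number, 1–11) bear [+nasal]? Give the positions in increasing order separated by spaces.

From /n/ at 8 rightward: 9 /j/ → [+nasal]; 10 /l/ → [+nasal]; 11 /v/ blocks.
From /n/ at 8 leftward: 7 /v/ blocks.
Targets with no active source: positions 1 2 3 6 stay [-nasal].

8 9 10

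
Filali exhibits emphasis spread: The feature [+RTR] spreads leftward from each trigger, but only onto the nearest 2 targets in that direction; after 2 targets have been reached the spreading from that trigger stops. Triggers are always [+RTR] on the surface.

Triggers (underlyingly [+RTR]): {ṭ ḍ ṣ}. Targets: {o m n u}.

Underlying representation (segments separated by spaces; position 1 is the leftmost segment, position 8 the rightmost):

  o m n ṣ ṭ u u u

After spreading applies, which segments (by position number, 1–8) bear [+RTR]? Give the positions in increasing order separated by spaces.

2 3 4 5

From /ṣ/ at 4 leftward: 3 /n/ → [+RTR]; 2 /m/ → [+RTR]; bound reached.
From /ṭ/ at 5 leftward: 4 /ṣ/ is itself a trigger — this domain ends here.
Targets with no active source: positions 1 6 7 8 stay [-emphatic].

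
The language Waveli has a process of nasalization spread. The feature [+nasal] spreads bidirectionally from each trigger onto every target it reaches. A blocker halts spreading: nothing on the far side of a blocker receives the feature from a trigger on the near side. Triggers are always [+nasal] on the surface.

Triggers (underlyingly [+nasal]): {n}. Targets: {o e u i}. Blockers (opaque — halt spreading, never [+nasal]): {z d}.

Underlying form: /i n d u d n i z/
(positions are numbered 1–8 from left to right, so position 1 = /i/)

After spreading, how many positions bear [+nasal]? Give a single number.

4

From /n/ at 2 rightward: 3 /d/ blocks.
From /n/ at 2 leftward: 1 /i/ → [+nasal]; word edge.
From /n/ at 6 rightward: 7 /i/ → [+nasal]; 8 /z/ blocks.
From /n/ at 6 leftward: 5 /d/ blocks.
Target with no active source: position 4 stays [-nasal].
[+nasal] positions on the surface: 1 2 6 7.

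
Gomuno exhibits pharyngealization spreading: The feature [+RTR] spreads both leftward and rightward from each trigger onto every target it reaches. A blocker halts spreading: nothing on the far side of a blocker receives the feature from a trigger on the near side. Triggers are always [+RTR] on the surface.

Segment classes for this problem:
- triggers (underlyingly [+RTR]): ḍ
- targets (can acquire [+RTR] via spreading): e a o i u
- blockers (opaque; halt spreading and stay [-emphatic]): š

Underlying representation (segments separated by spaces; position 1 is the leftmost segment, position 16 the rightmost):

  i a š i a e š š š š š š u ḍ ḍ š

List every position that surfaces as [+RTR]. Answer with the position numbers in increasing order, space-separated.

From /ḍ/ at 14 rightward: 15 /ḍ/ is itself a trigger — this domain ends here.
From /ḍ/ at 14 leftward: 13 /u/ → [+RTR]; 12 /š/ blocks.
From /ḍ/ at 15 rightward: 16 /š/ blocks.
From /ḍ/ at 15 leftward: 14 /ḍ/ is itself a trigger — this domain ends here.
Targets with no active source: positions 1 2 4 5 6 stay [-emphatic].

13 14 15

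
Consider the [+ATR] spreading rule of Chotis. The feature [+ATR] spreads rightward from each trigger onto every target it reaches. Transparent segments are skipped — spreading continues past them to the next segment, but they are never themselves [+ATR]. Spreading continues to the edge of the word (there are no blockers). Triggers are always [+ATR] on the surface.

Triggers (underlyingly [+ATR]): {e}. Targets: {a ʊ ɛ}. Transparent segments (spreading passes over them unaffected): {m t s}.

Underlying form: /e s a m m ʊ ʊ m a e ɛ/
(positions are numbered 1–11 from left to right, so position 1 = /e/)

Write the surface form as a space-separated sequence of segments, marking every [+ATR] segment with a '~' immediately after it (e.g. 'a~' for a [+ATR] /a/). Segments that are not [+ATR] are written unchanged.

e~ s a~ m m ʊ~ ʊ~ m a~ e~ ɛ~

From /e/ at 1 rightward: 2 /s/ transparent; 3 /a/ → [+ATR]; 4 /m/ transparent; 5 /m/ transparent; 6 /ʊ/ → [+ATR]; 7 /ʊ/ → [+ATR]; 8 /m/ transparent; 9 /a/ → [+ATR]; 10 /e/ is itself a trigger — this domain ends here.
From /e/ at 10 rightward: 11 /ɛ/ → [+ATR]; word edge.
[+ATR] positions on the surface: 1 3 6 7 9 10 11.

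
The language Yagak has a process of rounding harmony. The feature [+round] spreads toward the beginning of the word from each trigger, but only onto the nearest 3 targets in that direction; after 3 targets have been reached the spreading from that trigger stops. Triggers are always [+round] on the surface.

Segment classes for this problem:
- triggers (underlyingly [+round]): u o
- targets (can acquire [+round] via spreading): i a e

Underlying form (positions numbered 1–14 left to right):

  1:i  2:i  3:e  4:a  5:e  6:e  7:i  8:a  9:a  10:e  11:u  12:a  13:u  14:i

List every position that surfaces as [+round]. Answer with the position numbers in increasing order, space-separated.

8 9 10 11 12 13

From /u/ at 11 leftward: 10 /e/ → [+round]; 9 /a/ → [+round]; 8 /a/ → [+round]; bound reached.
From /u/ at 13 leftward: 12 /a/ → [+round]; 11 /u/ is itself a trigger — this domain ends here.
Targets with no active source: positions 1 2 3 4 5 6 7 14 stay [-round].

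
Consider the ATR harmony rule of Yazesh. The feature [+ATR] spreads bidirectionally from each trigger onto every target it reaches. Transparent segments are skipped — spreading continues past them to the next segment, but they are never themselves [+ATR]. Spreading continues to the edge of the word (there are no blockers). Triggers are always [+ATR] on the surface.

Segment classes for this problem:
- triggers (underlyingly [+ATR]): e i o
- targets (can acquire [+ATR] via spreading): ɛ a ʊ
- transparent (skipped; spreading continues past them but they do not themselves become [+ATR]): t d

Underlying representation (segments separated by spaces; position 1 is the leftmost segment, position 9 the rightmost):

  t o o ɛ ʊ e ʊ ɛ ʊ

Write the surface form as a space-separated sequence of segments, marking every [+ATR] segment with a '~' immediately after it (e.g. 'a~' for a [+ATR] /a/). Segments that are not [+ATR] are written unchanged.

From /o/ at 2 rightward: 3 /o/ is itself a trigger — this domain ends here.
From /o/ at 2 leftward: 1 /t/ transparent; word edge.
From /o/ at 3 rightward: 4 /ɛ/ → [+ATR]; 5 /ʊ/ → [+ATR]; 6 /e/ is itself a trigger — this domain ends here.
From /o/ at 3 leftward: 2 /o/ is itself a trigger — this domain ends here.
From /e/ at 6 rightward: 7 /ʊ/ → [+ATR]; 8 /ɛ/ → [+ATR]; 9 /ʊ/ → [+ATR]; word edge.
From /e/ at 6 leftward: 5 /ʊ/ → [+ATR]; 4 /ɛ/ → [+ATR]; 3 /o/ is itself a trigger — this domain ends here.
[+ATR] positions on the surface: 2 3 4 5 6 7 8 9.

t o~ o~ ɛ~ ʊ~ e~ ʊ~ ɛ~ ʊ~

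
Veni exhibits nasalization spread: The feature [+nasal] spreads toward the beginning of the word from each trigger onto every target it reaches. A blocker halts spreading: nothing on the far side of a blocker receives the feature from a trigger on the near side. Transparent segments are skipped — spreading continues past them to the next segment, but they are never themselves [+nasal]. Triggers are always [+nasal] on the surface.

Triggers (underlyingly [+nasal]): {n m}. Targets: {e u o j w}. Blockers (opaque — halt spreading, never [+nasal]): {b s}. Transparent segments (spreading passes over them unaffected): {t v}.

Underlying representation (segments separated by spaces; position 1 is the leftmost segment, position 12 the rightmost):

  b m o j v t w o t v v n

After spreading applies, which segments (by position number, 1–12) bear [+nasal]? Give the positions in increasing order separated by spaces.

From /m/ at 2 leftward: 1 /b/ blocks.
From /n/ at 12 leftward: 11 /v/ transparent; 10 /v/ transparent; 9 /t/ transparent; 8 /o/ → [+nasal]; 7 /w/ → [+nasal]; 6 /t/ transparent; 5 /v/ transparent; 4 /j/ → [+nasal]; 3 /o/ → [+nasal]; 2 /m/ is itself a trigger — this domain ends here.

2 3 4 7 8 12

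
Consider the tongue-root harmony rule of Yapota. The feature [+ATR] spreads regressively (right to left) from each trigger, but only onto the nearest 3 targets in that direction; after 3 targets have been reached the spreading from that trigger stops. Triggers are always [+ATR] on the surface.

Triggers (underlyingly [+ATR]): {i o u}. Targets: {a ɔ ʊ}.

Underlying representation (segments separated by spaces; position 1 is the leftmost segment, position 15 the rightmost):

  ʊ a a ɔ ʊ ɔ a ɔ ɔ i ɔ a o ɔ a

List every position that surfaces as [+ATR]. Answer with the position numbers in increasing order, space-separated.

7 8 9 10 11 12 13

From /i/ at 10 leftward: 9 /ɔ/ → [+ATR]; 8 /ɔ/ → [+ATR]; 7 /a/ → [+ATR]; bound reached.
From /o/ at 13 leftward: 12 /a/ → [+ATR]; 11 /ɔ/ → [+ATR]; 10 /i/ is itself a trigger — this domain ends here.
Targets with no active source: positions 1 2 3 4 5 6 14 15 stay [-ATR].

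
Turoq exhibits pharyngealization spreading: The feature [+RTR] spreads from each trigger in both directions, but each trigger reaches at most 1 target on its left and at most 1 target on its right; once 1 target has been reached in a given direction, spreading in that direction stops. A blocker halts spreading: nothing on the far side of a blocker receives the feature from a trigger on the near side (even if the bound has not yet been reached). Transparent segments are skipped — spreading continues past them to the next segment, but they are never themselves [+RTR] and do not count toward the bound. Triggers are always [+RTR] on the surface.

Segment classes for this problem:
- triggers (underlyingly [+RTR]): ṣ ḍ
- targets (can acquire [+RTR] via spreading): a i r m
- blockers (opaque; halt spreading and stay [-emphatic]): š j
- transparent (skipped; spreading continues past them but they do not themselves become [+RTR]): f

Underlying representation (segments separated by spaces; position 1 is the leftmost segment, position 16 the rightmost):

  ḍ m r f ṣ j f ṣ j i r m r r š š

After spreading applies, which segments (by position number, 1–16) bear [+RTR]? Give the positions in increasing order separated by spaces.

From /ḍ/ at 1 rightward: 2 /m/ → [+RTR]; bound reached.
From /ḍ/ at 1 leftward: word edge.
From /ṣ/ at 5 rightward: 6 /j/ blocks.
From /ṣ/ at 5 leftward: 4 /f/ transparent; 3 /r/ → [+RTR]; bound reached.
From /ṣ/ at 8 rightward: 9 /j/ blocks.
From /ṣ/ at 8 leftward: 7 /f/ transparent; 6 /j/ blocks.
Targets with no active source: positions 10 11 12 13 14 stay [-emphatic].

1 2 3 5 8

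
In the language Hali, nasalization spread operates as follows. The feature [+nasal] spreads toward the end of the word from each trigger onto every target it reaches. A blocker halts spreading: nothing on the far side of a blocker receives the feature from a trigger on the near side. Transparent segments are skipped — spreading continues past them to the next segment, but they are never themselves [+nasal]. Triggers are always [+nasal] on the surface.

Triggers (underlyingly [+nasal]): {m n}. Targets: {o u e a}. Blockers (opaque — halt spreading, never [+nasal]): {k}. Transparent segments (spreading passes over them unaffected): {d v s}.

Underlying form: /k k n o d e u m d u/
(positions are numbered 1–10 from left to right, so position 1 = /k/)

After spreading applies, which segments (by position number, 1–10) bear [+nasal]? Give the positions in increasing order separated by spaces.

From /n/ at 3 rightward: 4 /o/ → [+nasal]; 5 /d/ transparent; 6 /e/ → [+nasal]; 7 /u/ → [+nasal]; 8 /m/ is itself a trigger — this domain ends here.
From /m/ at 8 rightward: 9 /d/ transparent; 10 /u/ → [+nasal]; word edge.

3 4 6 7 8 10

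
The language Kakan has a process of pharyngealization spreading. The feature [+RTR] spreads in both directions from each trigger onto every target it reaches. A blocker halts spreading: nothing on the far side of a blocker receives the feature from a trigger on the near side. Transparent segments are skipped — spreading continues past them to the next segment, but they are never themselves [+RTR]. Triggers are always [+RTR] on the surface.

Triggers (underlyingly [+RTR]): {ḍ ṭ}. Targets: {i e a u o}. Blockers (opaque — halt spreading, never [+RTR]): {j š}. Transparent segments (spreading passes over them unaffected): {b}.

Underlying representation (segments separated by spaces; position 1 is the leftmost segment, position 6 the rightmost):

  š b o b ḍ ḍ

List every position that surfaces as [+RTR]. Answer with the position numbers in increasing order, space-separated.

From /ḍ/ at 5 rightward: 6 /ḍ/ is itself a trigger — this domain ends here.
From /ḍ/ at 5 leftward: 4 /b/ transparent; 3 /o/ → [+RTR]; 2 /b/ transparent; 1 /š/ blocks.
From /ḍ/ at 6 rightward: word edge.
From /ḍ/ at 6 leftward: 5 /ḍ/ is itself a trigger — this domain ends here.

3 5 6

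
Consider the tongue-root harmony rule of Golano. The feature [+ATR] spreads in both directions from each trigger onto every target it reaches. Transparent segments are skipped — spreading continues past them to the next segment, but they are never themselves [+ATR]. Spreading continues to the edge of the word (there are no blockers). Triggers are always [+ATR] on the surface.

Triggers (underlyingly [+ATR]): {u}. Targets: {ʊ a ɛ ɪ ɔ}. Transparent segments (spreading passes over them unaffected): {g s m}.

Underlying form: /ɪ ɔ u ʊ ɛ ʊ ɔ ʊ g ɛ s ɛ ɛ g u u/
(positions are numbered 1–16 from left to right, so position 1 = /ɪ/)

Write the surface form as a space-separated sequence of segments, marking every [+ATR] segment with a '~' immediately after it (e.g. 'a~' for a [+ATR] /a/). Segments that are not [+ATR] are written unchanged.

ɪ~ ɔ~ u~ ʊ~ ɛ~ ʊ~ ɔ~ ʊ~ g ɛ~ s ɛ~ ɛ~ g u~ u~

From /u/ at 3 rightward: 4 /ʊ/ → [+ATR]; 5 /ɛ/ → [+ATR]; 6 /ʊ/ → [+ATR]; 7 /ɔ/ → [+ATR]; 8 /ʊ/ → [+ATR]; 9 /g/ transparent; 10 /ɛ/ → [+ATR]; 11 /s/ transparent; 12 /ɛ/ → [+ATR]; 13 /ɛ/ → [+ATR]; 14 /g/ transparent; 15 /u/ is itself a trigger — this domain ends here.
From /u/ at 3 leftward: 2 /ɔ/ → [+ATR]; 1 /ɪ/ → [+ATR]; word edge.
From /u/ at 15 rightward: 16 /u/ is itself a trigger — this domain ends here.
From /u/ at 15 leftward: 14 /g/ transparent; 13 /ɛ/ → [+ATR]; 12 /ɛ/ → [+ATR]; 11 /s/ transparent; 10 /ɛ/ → [+ATR]; 9 /g/ transparent; 8 /ʊ/ → [+ATR]; 7 /ɔ/ → [+ATR]; 6 /ʊ/ → [+ATR]; 5 /ɛ/ → [+ATR]; 4 /ʊ/ → [+ATR]; 3 /u/ is itself a trigger — this domain ends here.
From /u/ at 16 rightward: word edge.
From /u/ at 16 leftward: 15 /u/ is itself a trigger — this domain ends here.
[+ATR] positions on the surface: 1 2 3 4 5 6 7 8 10 12 13 15 16.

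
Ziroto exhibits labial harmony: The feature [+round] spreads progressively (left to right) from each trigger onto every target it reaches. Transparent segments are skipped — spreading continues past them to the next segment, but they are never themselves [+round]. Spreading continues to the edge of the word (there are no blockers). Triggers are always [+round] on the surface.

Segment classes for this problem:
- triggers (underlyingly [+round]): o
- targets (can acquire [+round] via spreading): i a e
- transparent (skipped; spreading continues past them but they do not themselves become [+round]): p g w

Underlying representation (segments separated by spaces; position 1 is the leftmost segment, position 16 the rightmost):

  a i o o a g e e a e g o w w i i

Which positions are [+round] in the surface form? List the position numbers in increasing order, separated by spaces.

From /o/ at 3 rightward: 4 /o/ is itself a trigger — this domain ends here.
From /o/ at 4 rightward: 5 /a/ → [+round]; 6 /g/ transparent; 7 /e/ → [+round]; 8 /e/ → [+round]; 9 /a/ → [+round]; 10 /e/ → [+round]; 11 /g/ transparent; 12 /o/ is itself a trigger — this domain ends here.
From /o/ at 12 rightward: 13 /w/ transparent; 14 /w/ transparent; 15 /i/ → [+round]; 16 /i/ → [+round]; word edge.
Targets with no active source: positions 1 2 stay [-round].

3 4 5 7 8 9 10 12 15 16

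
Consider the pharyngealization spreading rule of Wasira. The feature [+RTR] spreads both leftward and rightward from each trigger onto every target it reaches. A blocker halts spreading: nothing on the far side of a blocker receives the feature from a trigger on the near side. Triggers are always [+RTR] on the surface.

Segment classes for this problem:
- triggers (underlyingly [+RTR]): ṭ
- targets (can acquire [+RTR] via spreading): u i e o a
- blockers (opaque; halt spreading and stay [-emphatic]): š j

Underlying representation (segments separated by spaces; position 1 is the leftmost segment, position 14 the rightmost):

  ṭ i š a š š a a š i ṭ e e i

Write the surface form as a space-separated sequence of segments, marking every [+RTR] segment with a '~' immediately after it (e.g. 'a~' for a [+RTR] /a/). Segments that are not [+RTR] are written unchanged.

From /ṭ/ at 1 rightward: 2 /i/ → [+RTR]; 3 /š/ blocks.
From /ṭ/ at 1 leftward: word edge.
From /ṭ/ at 11 rightward: 12 /e/ → [+RTR]; 13 /e/ → [+RTR]; 14 /i/ → [+RTR]; word edge.
From /ṭ/ at 11 leftward: 10 /i/ → [+RTR]; 9 /š/ blocks.
Targets with no active source: positions 4 7 8 stay [-emphatic].
[+RTR] positions on the surface: 1 2 10 11 12 13 14.

ṭ~ i~ š a š š a a š i~ ṭ~ e~ e~ i~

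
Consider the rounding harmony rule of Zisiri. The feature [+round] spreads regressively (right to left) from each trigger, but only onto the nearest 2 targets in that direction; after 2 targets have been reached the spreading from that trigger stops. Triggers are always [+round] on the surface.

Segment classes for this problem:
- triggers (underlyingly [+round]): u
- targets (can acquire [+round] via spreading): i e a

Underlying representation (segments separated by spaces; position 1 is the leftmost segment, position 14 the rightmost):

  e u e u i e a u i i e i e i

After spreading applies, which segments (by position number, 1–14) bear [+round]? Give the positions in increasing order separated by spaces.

From /u/ at 2 leftward: 1 /e/ → [+round]; word edge.
From /u/ at 4 leftward: 3 /e/ → [+round]; 2 /u/ is itself a trigger — this domain ends here.
From /u/ at 8 leftward: 7 /a/ → [+round]; 6 /e/ → [+round]; bound reached.
Targets with no active source: positions 5 9 10 11 12 13 14 stay [-round].

1 2 3 4 6 7 8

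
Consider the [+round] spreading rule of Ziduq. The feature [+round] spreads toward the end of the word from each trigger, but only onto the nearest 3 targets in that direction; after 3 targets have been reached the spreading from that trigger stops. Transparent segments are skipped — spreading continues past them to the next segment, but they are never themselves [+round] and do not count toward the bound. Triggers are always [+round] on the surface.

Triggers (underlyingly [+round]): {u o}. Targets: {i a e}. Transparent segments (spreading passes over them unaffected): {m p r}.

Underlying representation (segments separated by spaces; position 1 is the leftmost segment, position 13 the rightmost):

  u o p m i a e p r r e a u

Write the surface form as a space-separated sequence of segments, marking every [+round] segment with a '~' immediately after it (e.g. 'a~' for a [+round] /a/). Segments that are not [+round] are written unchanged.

From /u/ at 1 rightward: 2 /o/ is itself a trigger — this domain ends here.
From /o/ at 2 rightward: 3 /p/ transparent; 4 /m/ transparent; 5 /i/ → [+round]; 6 /a/ → [+round]; 7 /e/ → [+round]; bound reached.
From /u/ at 13 rightward: word edge.
Targets with no active source: positions 11 12 stay [-round].
[+round] positions on the surface: 1 2 5 6 7 13.

u~ o~ p m i~ a~ e~ p r r e a u~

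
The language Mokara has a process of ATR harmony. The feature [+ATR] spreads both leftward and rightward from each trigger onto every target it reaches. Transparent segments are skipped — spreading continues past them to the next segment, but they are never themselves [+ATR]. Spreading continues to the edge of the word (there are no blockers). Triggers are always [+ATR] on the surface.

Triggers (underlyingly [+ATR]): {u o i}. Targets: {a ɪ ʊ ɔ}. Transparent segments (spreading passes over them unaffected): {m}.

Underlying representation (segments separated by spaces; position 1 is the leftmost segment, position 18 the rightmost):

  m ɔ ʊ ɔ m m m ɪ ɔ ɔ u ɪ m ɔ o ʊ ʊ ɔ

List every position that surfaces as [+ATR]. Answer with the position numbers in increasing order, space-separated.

2 3 4 8 9 10 11 12 14 15 16 17 18

From /u/ at 11 rightward: 12 /ɪ/ → [+ATR]; 13 /m/ transparent; 14 /ɔ/ → [+ATR]; 15 /o/ is itself a trigger — this domain ends here.
From /u/ at 11 leftward: 10 /ɔ/ → [+ATR]; 9 /ɔ/ → [+ATR]; 8 /ɪ/ → [+ATR]; 7 /m/ transparent; 6 /m/ transparent; 5 /m/ transparent; 4 /ɔ/ → [+ATR]; 3 /ʊ/ → [+ATR]; 2 /ɔ/ → [+ATR]; 1 /m/ transparent; word edge.
From /o/ at 15 rightward: 16 /ʊ/ → [+ATR]; 17 /ʊ/ → [+ATR]; 18 /ɔ/ → [+ATR]; word edge.
From /o/ at 15 leftward: 14 /ɔ/ → [+ATR]; 13 /m/ transparent; 12 /ɪ/ → [+ATR]; 11 /u/ is itself a trigger — this domain ends here.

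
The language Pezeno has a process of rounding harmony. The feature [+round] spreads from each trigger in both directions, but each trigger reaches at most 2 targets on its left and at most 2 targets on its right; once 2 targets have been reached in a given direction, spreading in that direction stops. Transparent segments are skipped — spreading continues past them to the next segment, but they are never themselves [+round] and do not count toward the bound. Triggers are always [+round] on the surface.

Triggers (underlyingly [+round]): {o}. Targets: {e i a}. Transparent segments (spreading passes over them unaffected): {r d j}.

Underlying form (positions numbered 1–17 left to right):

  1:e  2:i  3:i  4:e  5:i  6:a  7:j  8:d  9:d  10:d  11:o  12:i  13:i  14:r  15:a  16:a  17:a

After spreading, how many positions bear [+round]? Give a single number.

5

From /o/ at 11 rightward: 12 /i/ → [+round]; 13 /i/ → [+round]; bound reached.
From /o/ at 11 leftward: 10 /d/ transparent; 9 /d/ transparent; 8 /d/ transparent; 7 /j/ transparent; 6 /a/ → [+round]; 5 /i/ → [+round]; bound reached.
Targets with no active source: positions 1 2 3 4 15 16 17 stay [-round].
[+round] positions on the surface: 5 6 11 12 13.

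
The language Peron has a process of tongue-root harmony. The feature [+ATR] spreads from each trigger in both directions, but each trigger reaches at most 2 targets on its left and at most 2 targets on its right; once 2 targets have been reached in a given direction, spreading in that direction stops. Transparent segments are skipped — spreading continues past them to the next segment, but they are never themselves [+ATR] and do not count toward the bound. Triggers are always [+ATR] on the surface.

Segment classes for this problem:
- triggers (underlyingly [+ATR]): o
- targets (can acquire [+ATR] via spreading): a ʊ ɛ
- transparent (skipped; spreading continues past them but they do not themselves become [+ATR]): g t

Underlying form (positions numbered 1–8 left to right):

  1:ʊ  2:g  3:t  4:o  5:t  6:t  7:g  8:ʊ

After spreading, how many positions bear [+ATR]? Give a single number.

3

From /o/ at 4 rightward: 5 /t/ transparent; 6 /t/ transparent; 7 /g/ transparent; 8 /ʊ/ → [+ATR]; word edge.
From /o/ at 4 leftward: 3 /t/ transparent; 2 /g/ transparent; 1 /ʊ/ → [+ATR]; word edge.
[+ATR] positions on the surface: 1 4 8.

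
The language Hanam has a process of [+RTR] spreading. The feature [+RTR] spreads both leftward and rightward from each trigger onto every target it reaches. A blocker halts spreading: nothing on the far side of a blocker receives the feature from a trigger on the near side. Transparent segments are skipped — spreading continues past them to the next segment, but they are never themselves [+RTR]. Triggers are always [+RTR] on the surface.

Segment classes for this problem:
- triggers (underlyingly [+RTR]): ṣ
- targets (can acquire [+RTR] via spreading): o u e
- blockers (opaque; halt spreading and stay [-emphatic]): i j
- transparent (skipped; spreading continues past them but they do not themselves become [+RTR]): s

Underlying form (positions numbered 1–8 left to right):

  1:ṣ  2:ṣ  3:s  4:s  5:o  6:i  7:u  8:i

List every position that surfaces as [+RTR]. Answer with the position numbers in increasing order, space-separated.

From /ṣ/ at 1 rightward: 2 /ṣ/ is itself a trigger — this domain ends here.
From /ṣ/ at 1 leftward: word edge.
From /ṣ/ at 2 rightward: 3 /s/ transparent; 4 /s/ transparent; 5 /o/ → [+RTR]; 6 /i/ blocks.
From /ṣ/ at 2 leftward: 1 /ṣ/ is itself a trigger — this domain ends here.
Target with no active source: position 7 stays [-emphatic].

1 2 5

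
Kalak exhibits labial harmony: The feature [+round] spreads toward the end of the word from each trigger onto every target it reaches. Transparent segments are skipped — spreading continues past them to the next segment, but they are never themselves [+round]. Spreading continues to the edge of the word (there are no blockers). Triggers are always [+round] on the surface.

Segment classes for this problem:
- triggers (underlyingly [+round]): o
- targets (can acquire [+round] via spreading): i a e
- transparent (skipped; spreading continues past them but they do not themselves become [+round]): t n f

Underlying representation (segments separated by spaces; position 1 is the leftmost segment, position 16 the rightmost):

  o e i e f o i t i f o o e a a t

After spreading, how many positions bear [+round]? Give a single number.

From /o/ at 1 rightward: 2 /e/ → [+round]; 3 /i/ → [+round]; 4 /e/ → [+round]; 5 /f/ transparent; 6 /o/ is itself a trigger — this domain ends here.
From /o/ at 6 rightward: 7 /i/ → [+round]; 8 /t/ transparent; 9 /i/ → [+round]; 10 /f/ transparent; 11 /o/ is itself a trigger — this domain ends here.
From /o/ at 11 rightward: 12 /o/ is itself a trigger — this domain ends here.
From /o/ at 12 rightward: 13 /e/ → [+round]; 14 /a/ → [+round]; 15 /a/ → [+round]; 16 /t/ transparent; word edge.
[+round] positions on the surface: 1 2 3 4 6 7 9 11 12 13 14 15.

12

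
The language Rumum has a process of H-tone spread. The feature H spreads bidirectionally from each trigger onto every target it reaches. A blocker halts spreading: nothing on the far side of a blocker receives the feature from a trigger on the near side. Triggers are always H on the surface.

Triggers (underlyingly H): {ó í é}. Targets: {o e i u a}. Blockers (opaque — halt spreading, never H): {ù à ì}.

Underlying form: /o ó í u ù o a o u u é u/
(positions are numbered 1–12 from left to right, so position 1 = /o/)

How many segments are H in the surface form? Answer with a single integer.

11

From /ó/ at 2 rightward: 3 /í/ is itself a trigger — this domain ends here.
From /ó/ at 2 leftward: 1 /o/ → H; word edge.
From /í/ at 3 rightward: 4 /u/ → H; 5 /ù/ blocks.
From /í/ at 3 leftward: 2 /ó/ is itself a trigger — this domain ends here.
From /é/ at 11 rightward: 12 /u/ → H; word edge.
From /é/ at 11 leftward: 10 /u/ → H; 9 /u/ → H; 8 /o/ → H; 7 /a/ → H; 6 /o/ → H; 5 /ù/ blocks.
H positions on the surface: 1 2 3 4 6 7 8 9 10 11 12.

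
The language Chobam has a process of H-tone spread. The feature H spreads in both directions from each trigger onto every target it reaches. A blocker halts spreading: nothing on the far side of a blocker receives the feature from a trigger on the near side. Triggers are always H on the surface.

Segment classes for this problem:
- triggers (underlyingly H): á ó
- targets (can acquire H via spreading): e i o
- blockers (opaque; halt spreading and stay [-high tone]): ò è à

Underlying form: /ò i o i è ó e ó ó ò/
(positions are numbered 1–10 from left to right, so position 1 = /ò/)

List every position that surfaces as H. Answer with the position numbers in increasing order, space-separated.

From /ó/ at 6 rightward: 7 /e/ → H; 8 /ó/ is itself a trigger — this domain ends here.
From /ó/ at 6 leftward: 5 /è/ blocks.
From /ó/ at 8 rightward: 9 /ó/ is itself a trigger — this domain ends here.
From /ó/ at 8 leftward: 7 /e/ → H; 6 /ó/ is itself a trigger — this domain ends here.
From /ó/ at 9 rightward: 10 /ò/ blocks.
From /ó/ at 9 leftward: 8 /ó/ is itself a trigger — this domain ends here.
Targets with no active source: positions 2 3 4 stay [-high tone].

6 7 8 9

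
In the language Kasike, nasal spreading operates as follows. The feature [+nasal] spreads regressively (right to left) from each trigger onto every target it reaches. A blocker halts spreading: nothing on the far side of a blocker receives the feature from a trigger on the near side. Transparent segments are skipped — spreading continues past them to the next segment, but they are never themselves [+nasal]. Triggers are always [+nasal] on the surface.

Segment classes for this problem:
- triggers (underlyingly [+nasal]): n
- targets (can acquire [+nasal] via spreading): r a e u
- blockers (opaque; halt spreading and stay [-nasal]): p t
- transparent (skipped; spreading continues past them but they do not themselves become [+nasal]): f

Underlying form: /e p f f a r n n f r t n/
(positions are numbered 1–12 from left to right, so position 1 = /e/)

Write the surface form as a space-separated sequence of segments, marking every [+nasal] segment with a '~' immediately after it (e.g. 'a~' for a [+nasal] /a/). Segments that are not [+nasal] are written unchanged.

From /n/ at 7 leftward: 6 /r/ → [+nasal]; 5 /a/ → [+nasal]; 4 /f/ transparent; 3 /f/ transparent; 2 /p/ blocks.
From /n/ at 8 leftward: 7 /n/ is itself a trigger — this domain ends here.
From /n/ at 12 leftward: 11 /t/ blocks.
Targets with no active source: positions 1 10 stay [-nasal].
[+nasal] positions on the surface: 5 6 7 8 12.

e p f f a~ r~ n~ n~ f r t n~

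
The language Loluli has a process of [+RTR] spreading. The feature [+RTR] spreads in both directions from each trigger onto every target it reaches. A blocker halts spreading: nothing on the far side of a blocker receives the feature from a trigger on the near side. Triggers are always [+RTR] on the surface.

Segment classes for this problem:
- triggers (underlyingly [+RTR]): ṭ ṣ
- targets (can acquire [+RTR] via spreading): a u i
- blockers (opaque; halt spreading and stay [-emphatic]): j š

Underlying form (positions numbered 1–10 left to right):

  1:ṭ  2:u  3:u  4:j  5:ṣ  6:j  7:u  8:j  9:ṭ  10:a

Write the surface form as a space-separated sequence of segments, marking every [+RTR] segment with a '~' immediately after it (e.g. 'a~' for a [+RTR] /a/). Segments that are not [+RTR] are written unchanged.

From /ṭ/ at 1 rightward: 2 /u/ → [+RTR]; 3 /u/ → [+RTR]; 4 /j/ blocks.
From /ṭ/ at 1 leftward: word edge.
From /ṣ/ at 5 rightward: 6 /j/ blocks.
From /ṣ/ at 5 leftward: 4 /j/ blocks.
From /ṭ/ at 9 rightward: 10 /a/ → [+RTR]; word edge.
From /ṭ/ at 9 leftward: 8 /j/ blocks.
Target with no active source: position 7 stays [-emphatic].
[+RTR] positions on the surface: 1 2 3 5 9 10.

ṭ~ u~ u~ j ṣ~ j u j ṭ~ a~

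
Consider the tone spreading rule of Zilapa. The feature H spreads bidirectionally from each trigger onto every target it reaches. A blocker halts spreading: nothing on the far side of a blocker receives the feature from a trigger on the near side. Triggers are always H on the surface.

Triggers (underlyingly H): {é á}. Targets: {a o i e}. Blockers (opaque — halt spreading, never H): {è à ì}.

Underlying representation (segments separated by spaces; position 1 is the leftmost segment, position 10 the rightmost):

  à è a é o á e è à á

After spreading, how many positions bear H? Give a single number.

From /é/ at 4 rightward: 5 /o/ → H; 6 /á/ is itself a trigger — this domain ends here.
From /é/ at 4 leftward: 3 /a/ → H; 2 /è/ blocks.
From /á/ at 6 rightward: 7 /e/ → H; 8 /è/ blocks.
From /á/ at 6 leftward: 5 /o/ → H; 4 /é/ is itself a trigger — this domain ends here.
From /á/ at 10 rightward: word edge.
From /á/ at 10 leftward: 9 /à/ blocks.
H positions on the surface: 3 4 5 6 7 10.

6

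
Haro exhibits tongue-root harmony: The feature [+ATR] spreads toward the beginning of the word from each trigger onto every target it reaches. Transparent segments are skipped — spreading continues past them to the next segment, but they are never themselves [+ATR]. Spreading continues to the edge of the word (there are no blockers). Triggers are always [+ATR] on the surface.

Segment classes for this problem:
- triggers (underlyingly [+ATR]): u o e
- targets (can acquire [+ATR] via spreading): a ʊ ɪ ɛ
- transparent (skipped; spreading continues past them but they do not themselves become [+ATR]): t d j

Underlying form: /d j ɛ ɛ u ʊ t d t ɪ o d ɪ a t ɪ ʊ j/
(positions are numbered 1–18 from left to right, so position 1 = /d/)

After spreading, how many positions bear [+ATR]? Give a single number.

From /u/ at 5 leftward: 4 /ɛ/ → [+ATR]; 3 /ɛ/ → [+ATR]; 2 /j/ transparent; 1 /d/ transparent; word edge.
From /o/ at 11 leftward: 10 /ɪ/ → [+ATR]; 9 /t/ transparent; 8 /d/ transparent; 7 /t/ transparent; 6 /ʊ/ → [+ATR]; 5 /u/ is itself a trigger — this domain ends here.
Targets with no active source: positions 13 14 16 17 stay [-ATR].
[+ATR] positions on the surface: 3 4 5 6 10 11.

6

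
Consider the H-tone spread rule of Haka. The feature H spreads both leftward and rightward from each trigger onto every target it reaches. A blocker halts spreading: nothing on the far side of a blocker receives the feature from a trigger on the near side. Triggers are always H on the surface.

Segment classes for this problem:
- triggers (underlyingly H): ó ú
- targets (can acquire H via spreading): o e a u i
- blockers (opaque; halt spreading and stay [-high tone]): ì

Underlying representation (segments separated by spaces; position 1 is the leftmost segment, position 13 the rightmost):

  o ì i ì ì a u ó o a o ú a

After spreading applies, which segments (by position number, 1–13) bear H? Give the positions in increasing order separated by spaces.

6 7 8 9 10 11 12 13

From /ó/ at 8 rightward: 9 /o/ → H; 10 /a/ → H; 11 /o/ → H; 12 /ú/ is itself a trigger — this domain ends here.
From /ó/ at 8 leftward: 7 /u/ → H; 6 /a/ → H; 5 /ì/ blocks.
From /ú/ at 12 rightward: 13 /a/ → H; word edge.
From /ú/ at 12 leftward: 11 /o/ → H; 10 /a/ → H; 9 /o/ → H; 8 /ó/ is itself a trigger — this domain ends here.
Targets with no active source: positions 1 3 stay [-high tone].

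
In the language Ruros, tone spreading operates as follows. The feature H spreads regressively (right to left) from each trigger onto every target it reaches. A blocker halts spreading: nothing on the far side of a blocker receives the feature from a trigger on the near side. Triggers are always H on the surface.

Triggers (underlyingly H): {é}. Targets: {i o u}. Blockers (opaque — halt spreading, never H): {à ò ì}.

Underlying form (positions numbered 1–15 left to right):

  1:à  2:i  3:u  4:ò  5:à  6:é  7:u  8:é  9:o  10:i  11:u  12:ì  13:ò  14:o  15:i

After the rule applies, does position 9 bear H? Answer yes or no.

no

From /é/ at 6 leftward: 5 /à/ blocks.
From /é/ at 8 leftward: 7 /u/ → H; 6 /é/ is itself a trigger — this domain ends here.
Targets with no active source: positions 2 3 9 10 11 14 15 stay [-high tone].
H positions on the surface: 6 7 8.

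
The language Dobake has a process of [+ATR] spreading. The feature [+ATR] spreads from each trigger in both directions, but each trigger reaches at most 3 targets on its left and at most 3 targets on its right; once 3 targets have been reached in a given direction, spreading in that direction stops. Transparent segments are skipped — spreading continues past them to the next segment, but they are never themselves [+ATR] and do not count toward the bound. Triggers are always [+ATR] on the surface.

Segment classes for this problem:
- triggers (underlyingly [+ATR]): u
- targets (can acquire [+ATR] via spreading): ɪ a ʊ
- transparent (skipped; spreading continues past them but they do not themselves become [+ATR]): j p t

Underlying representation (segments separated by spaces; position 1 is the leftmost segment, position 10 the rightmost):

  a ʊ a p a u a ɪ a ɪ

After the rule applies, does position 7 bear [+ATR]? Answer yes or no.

From /u/ at 6 rightward: 7 /a/ → [+ATR]; 8 /ɪ/ → [+ATR]; 9 /a/ → [+ATR]; bound reached.
From /u/ at 6 leftward: 5 /a/ → [+ATR]; 4 /p/ transparent; 3 /a/ → [+ATR]; 2 /ʊ/ → [+ATR]; bound reached.
Targets with no active source: positions 1 10 stay [-ATR].
[+ATR] positions on the surface: 2 3 5 6 7 8 9.

yes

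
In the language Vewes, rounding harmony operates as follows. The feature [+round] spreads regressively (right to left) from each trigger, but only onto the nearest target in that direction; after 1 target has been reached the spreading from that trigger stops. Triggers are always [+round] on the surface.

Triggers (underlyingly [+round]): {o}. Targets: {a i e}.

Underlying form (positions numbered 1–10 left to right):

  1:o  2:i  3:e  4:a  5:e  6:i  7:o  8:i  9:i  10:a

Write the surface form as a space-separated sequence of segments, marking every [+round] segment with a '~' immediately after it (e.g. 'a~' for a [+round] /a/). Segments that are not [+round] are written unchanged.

From /o/ at 1 leftward: word edge.
From /o/ at 7 leftward: 6 /i/ → [+round]; bound reached.
Targets with no active source: positions 2 3 4 5 8 9 10 stay [-round].
[+round] positions on the surface: 1 6 7.

o~ i e a e i~ o~ i i a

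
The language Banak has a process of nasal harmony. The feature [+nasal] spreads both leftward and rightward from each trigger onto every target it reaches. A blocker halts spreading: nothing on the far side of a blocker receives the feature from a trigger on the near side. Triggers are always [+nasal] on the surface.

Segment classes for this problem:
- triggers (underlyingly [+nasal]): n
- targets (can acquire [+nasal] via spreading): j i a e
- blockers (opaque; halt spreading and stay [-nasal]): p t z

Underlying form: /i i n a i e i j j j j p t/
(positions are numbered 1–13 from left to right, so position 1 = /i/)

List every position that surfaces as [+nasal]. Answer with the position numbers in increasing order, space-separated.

From /n/ at 3 rightward: 4 /a/ → [+nasal]; 5 /i/ → [+nasal]; 6 /e/ → [+nasal]; 7 /i/ → [+nasal]; 8 /j/ → [+nasal]; 9 /j/ → [+nasal]; 10 /j/ → [+nasal]; 11 /j/ → [+nasal]; 12 /p/ blocks.
From /n/ at 3 leftward: 2 /i/ → [+nasal]; 1 /i/ → [+nasal]; word edge.

1 2 3 4 5 6 7 8 9 10 11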